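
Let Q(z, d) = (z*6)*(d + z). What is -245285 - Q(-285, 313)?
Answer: -197405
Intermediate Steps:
Q(z, d) = 6*z*(d + z) (Q(z, d) = (6*z)*(d + z) = 6*z*(d + z))
-245285 - Q(-285, 313) = -245285 - 6*(-285)*(313 - 285) = -245285 - 6*(-285)*28 = -245285 - 1*(-47880) = -245285 + 47880 = -197405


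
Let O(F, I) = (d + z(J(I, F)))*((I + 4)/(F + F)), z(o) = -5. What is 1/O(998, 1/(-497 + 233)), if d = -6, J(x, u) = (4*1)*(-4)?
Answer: -47904/1055 ≈ -45.407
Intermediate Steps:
J(x, u) = -16 (J(x, u) = 4*(-4) = -16)
O(F, I) = -11*(4 + I)/(2*F) (O(F, I) = (-6 - 5)*((I + 4)/(F + F)) = -11*(4 + I)/(2*F))
1/O(998, 1/(-497 + 233)) = 1/((11/2)*(-4 - 1/(-497 + 233))/998) = 1/((11/2)*(1/998)*(-4 - 1/(-264))) = 1/((11/2)*(1/998)*(-4 - 1*(-1/264))) = 1/((11/2)*(1/998)*(-4 + 1/264)) = 1/((11/2)*(1/998)*(-1055/264)) = 1/(-1055/47904) = -47904/1055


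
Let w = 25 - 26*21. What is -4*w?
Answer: 2084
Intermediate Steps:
w = -521 (w = 25 - 546 = -521)
-4*w = -4*(-521) = 2084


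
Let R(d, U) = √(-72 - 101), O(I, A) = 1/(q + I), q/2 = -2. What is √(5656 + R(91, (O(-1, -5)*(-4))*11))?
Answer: √(5656 + I*√173) ≈ 75.206 + 0.0874*I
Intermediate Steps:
q = -4 (q = 2*(-2) = -4)
O(I, A) = 1/(-4 + I)
R(d, U) = I*√173 (R(d, U) = √(-173) = I*√173)
√(5656 + R(91, (O(-1, -5)*(-4))*11)) = √(5656 + I*√173)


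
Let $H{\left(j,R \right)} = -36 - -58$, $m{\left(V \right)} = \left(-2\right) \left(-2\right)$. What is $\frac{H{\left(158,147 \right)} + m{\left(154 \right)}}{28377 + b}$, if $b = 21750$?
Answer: $\frac{26}{50127} \approx 0.00051868$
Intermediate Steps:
$m{\left(V \right)} = 4$
$H{\left(j,R \right)} = 22$ ($H{\left(j,R \right)} = -36 + 58 = 22$)
$\frac{H{\left(158,147 \right)} + m{\left(154 \right)}}{28377 + b} = \frac{22 + 4}{28377 + 21750} = \frac{26}{50127}$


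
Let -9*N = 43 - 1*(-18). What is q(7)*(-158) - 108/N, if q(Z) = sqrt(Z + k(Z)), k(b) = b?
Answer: 972/61 - 158*sqrt(14) ≈ -575.25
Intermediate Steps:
N = -61/9 (N = -(43 - 1*(-18))/9 = -(43 + 18)/9 = -1/9*61 = -61/9 ≈ -6.7778)
q(Z) = sqrt(2)*sqrt(Z) (q(Z) = sqrt(Z + Z) = sqrt(2*Z) = sqrt(2)*sqrt(Z))
q(7)*(-158) - 108/N = (sqrt(2)*sqrt(7))*(-158) - 108/(-61/9) = sqrt(14)*(-158) - 108*(-9/61) = -158*sqrt(14) + 972/61 = 972/61 - 158*sqrt(14)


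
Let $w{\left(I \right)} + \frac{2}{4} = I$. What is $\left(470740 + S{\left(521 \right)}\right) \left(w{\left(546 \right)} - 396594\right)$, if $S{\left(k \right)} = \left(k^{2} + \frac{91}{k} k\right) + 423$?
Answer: $- \frac{588286481415}{2} \approx -2.9414 \cdot 10^{11}$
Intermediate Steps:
$w{\left(I \right)} = - \frac{1}{2} + I$
$S{\left(k \right)} = 514 + k^{2}$ ($S{\left(k \right)} = \left(k^{2} + 91\right) + 423 = \left(91 + k^{2}\right) + 423 = 514 + k^{2}$)
$\left(470740 + S{\left(521 \right)}\right) \left(w{\left(546 \right)} - 396594\right) = \left(470740 + \left(514 + 521^{2}\right)\right) \left(\left(- \frac{1}{2} + 546\right) - 396594\right) = \left(470740 + \left(514 + 271441\right)\right) \left(\frac{1091}{2} - 396594\right) = \left(470740 + 271955\right) \left(- \frac{792097}{2}\right) = 742695 \left(- \frac{792097}{2}\right) = - \frac{588286481415}{2}$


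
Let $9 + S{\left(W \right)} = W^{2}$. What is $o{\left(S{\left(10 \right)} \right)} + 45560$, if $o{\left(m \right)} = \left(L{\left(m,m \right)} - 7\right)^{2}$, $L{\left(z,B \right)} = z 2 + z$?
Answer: $116316$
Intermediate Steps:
$L{\left(z,B \right)} = 3 z$ ($L{\left(z,B \right)} = 2 z + z = 3 z$)
$S{\left(W \right)} = -9 + W^{2}$
$o{\left(m \right)} = \left(-7 + 3 m\right)^{2}$ ($o{\left(m \right)} = \left(3 m - 7\right)^{2} = \left(-7 + 3 m\right)^{2}$)
$o{\left(S{\left(10 \right)} \right)} + 45560 = \left(-7 + 3 \left(-9 + 10^{2}\right)\right)^{2} + 45560 = \left(-7 + 3 \left(-9 + 100\right)\right)^{2} + 45560 = \left(-7 + 3 \cdot 91\right)^{2} + 45560 = \left(-7 + 273\right)^{2} + 45560 = 266^{2} + 45560 = 70756 + 45560 = 116316$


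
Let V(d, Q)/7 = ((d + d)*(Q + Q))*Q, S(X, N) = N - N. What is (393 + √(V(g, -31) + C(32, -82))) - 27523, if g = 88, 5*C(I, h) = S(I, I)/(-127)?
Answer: -27130 + 124*√154 ≈ -25591.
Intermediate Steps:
S(X, N) = 0
C(I, h) = 0 (C(I, h) = (0/(-127))/5 = (0*(-1/127))/5 = (⅕)*0 = 0)
V(d, Q) = 28*d*Q² (V(d, Q) = 7*(((d + d)*(Q + Q))*Q) = 7*(((2*d)*(2*Q))*Q) = 7*((4*Q*d)*Q) = 7*(4*d*Q²) = 28*d*Q²)
(393 + √(V(g, -31) + C(32, -82))) - 27523 = (393 + √(28*88*(-31)² + 0)) - 27523 = (393 + √(28*88*961 + 0)) - 27523 = (393 + √(2367904 + 0)) - 27523 = (393 + √2367904) - 27523 = (393 + 124*√154) - 27523 = -27130 + 124*√154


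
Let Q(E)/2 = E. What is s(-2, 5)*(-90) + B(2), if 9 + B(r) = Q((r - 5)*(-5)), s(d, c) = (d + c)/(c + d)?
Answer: -69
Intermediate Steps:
s(d, c) = 1 (s(d, c) = (c + d)/(c + d) = 1)
Q(E) = 2*E
B(r) = 41 - 10*r (B(r) = -9 + 2*((r - 5)*(-5)) = -9 + 2*((-5 + r)*(-5)) = -9 + 2*(25 - 5*r) = -9 + (50 - 10*r) = 41 - 10*r)
s(-2, 5)*(-90) + B(2) = 1*(-90) + (41 - 10*2) = -90 + (41 - 20) = -90 + 21 = -69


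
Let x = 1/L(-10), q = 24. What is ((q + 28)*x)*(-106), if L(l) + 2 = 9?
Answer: -5512/7 ≈ -787.43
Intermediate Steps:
L(l) = 7 (L(l) = -2 + 9 = 7)
x = 1/7 ≈ 0.14286
((q + 28)*x)*(-106) = ((24 + 28)*(1/7))*(-106) = (52*(1/7))*(-106) = (52/7)*(-106) = -5512/7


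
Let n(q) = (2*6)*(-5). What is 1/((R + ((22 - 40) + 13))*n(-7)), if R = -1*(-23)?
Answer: -1/1080 ≈ -0.00092593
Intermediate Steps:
R = 23
n(q) = -60 (n(q) = 12*(-5) = -60)
1/((R + ((22 - 40) + 13))*n(-7)) = 1/((23 + ((22 - 40) + 13))*(-60)) = 1/((23 + (-18 + 13))*(-60)) = 1/((23 - 5)*(-60)) = 1/(18*(-60)) = 1/(-1080) = -1/1080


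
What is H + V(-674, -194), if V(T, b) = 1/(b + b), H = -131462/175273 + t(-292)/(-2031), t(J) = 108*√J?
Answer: -51182529/68005924 - 72*I*√73/677 ≈ -0.75262 - 0.90867*I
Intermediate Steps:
H = -131462/175273 - 72*I*√73/677 (H = -131462/175273 + (108*√(-292))/(-2031) = -131462*1/175273 + (108*(2*I*√73))*(-1/2031) = -131462/175273 + (216*I*√73)*(-1/2031) = -131462/175273 - 72*I*√73/677 ≈ -0.75004 - 0.90867*I)
V(T, b) = 1/(2*b)
H + V(-674, -194) = (-131462/175273 - 72*I*√73/677) + (½)/(-194) = (-131462/175273 - 72*I*√73/677) + (½)*(-1/194) = (-131462/175273 - 72*I*√73/677) - 1/388 = -51182529/68005924 - 72*I*√73/677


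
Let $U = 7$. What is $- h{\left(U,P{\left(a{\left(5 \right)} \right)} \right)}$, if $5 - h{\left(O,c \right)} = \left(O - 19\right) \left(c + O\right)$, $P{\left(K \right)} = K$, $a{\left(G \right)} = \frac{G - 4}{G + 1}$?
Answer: $-91$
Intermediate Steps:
$a{\left(G \right)} = \frac{-4 + G}{1 + G}$
$h{\left(O,c \right)} = 5 - \left(-19 + O\right) \left(O + c\right)$ ($h{\left(O,c \right)} = 5 - \left(O - 19\right) \left(c + O\right) = 5 - \left(-19 + O\right) \left(O + c\right)$)
$- h{\left(U,P{\left(a{\left(5 \right)} \right)} \right)} = - (5 - 7^{2} + 19 \cdot 7 + 19 \frac{-4 + 5}{1 + 5} - 7 \frac{-4 + 5}{1 + 5}) = - (5 - 49 + 133 + 19 \cdot \frac{1}{6} \cdot 1 - 7 \cdot \frac{1}{6} \cdot 1) = - (5 - 49 + 133 + 19 \cdot \frac{1}{6} - 7 \cdot \frac{1}{6}) = - (5 - 49 + 133 + \frac{19}{6} - \frac{7}{6}) = \left(-1\right) 91 = -91$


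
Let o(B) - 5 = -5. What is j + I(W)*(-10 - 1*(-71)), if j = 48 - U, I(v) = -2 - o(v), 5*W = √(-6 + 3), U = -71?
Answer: -3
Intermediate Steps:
o(B) = 0 (o(B) = 5 - 5 = 0)
W = I*√3/5 (W = √(-6 + 3)/5 = √(-3)/5 = (I*√3)/5 = I*√3/5 ≈ 0.34641*I)
I(v) = -2 (I(v) = -2 - 1*0 = -2 + 0 = -2)
j = 119 (j = 48 - 1*(-71) = 48 + 71 = 119)
j + I(W)*(-10 - 1*(-71)) = 119 - 2*(-10 - 1*(-71)) = 119 - 2*(-10 + 71) = 119 - 2*61 = 119 - 122 = -3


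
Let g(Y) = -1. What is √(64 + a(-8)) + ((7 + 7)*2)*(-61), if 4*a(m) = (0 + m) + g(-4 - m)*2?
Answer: -1708 + √246/2 ≈ -1700.2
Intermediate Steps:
a(m) = -½ + m/4 (a(m) = ((0 + m) - 1*2)/4 = (m - 2)/4 = (-2 + m)/4 = -½ + m/4)
√(64 + a(-8)) + ((7 + 7)*2)*(-61) = √(64 + (-½ + (¼)*(-8))) + ((7 + 7)*2)*(-61) = √(64 + (-½ - 2)) + (14*2)*(-61) = √(64 - 5/2) + 28*(-61) = √(123/2) - 1708 = √246/2 - 1708 = -1708 + √246/2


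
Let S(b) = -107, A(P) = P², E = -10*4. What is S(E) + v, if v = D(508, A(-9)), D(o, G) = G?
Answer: -26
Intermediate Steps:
E = -40
v = 81 (v = (-9)² = 81)
S(E) + v = -107 + 81 = -26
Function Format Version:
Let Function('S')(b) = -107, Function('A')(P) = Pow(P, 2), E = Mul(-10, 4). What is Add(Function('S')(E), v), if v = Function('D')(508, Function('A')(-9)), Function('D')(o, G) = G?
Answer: -26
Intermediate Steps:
E = -40
v = 81 (v = Pow(-9, 2) = 81)
Add(Function('S')(E), v) = Add(-107, 81) = -26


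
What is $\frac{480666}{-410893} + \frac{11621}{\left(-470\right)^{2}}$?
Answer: $- \frac{101404131847}{90766263700} \approx -1.1172$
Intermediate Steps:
$\frac{480666}{-410893} + \frac{11621}{\left(-470\right)^{2}} = 480666 \left(- \frac{1}{410893}\right) + \frac{11621}{220900} = - \frac{480666}{410893} + 11621 \cdot \frac{1}{220900} = - \frac{480666}{410893} + \frac{11621}{220900} = - \frac{101404131847}{90766263700}$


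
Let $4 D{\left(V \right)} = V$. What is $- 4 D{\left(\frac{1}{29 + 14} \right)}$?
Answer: $- \frac{1}{43} \approx -0.023256$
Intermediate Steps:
$D{\left(V \right)} = \frac{V}{4}$
$- 4 D{\left(\frac{1}{29 + 14} \right)} = - 4 \frac{1}{4 \left(29 + 14\right)} = - 4 \frac{1}{4 \cdot 43} = - 4 \cdot \frac{1}{4} \cdot \frac{1}{43} = \left(-4\right) \frac{1}{172} = - \frac{1}{43}$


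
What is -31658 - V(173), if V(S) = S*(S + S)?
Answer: -91516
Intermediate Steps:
V(S) = 2*S² (V(S) = S*(2*S) = 2*S²)
-31658 - V(173) = -31658 - 2*173² = -31658 - 2*29929 = -31658 - 1*59858 = -31658 - 59858 = -91516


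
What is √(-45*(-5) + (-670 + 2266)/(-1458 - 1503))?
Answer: √4462509/141 ≈ 14.982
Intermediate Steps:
√(-45*(-5) + (-670 + 2266)/(-1458 - 1503)) = √(225 + 1596/(-2961)) = √(225 + 1596*(-1/2961)) = √(225 - 76/141) = √(31649/141) = √4462509/141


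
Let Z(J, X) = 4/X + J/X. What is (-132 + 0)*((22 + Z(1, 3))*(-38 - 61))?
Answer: 309276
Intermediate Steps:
(-132 + 0)*((22 + Z(1, 3))*(-38 - 61)) = (-132 + 0)*((22 + (4 + 1)/3)*(-38 - 61)) = -132*(22 + (1/3)*5)*(-99) = -132*(22 + 5/3)*(-99) = -3124*(-99) = -132*(-2343) = 309276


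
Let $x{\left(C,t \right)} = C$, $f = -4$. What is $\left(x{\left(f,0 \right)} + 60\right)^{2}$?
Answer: $3136$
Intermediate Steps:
$\left(x{\left(f,0 \right)} + 60\right)^{2} = \left(-4 + 60\right)^{2} = 56^{2} = 3136$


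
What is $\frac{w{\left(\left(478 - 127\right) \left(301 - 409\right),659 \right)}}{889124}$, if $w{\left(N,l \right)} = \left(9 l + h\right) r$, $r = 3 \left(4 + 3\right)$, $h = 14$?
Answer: $\frac{124845}{889124} \approx 0.14041$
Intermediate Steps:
$r = 21$ ($r = 3 \cdot 7 = 21$)
$w{\left(N,l \right)} = 294 + 189 l$ ($w{\left(N,l \right)} = \left(9 l + 14\right) 21 = \left(14 + 9 l\right) 21 = 294 + 189 l$)
$\frac{w{\left(\left(478 - 127\right) \left(301 - 409\right),659 \right)}}{889124} = \frac{294 + 189 \cdot 659}{889124} = \left(294 + 124551\right) \frac{1}{889124} = 124845 \cdot \frac{1}{889124} = \frac{124845}{889124}$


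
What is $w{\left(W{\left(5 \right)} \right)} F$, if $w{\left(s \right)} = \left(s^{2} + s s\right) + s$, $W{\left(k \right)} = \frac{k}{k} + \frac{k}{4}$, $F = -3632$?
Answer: $-44946$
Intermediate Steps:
$W{\left(k \right)} = 1 + \frac{k}{4}$ ($W{\left(k \right)} = 1 + k \frac{1}{4} = 1 + \frac{k}{4}$)
$w{\left(s \right)} = s + 2 s^{2}$ ($w{\left(s \right)} = \left(s^{2} + s^{2}\right) + s = 2 s^{2} + s = s + 2 s^{2}$)
$w{\left(W{\left(5 \right)} \right)} F = \left(1 + \frac{1}{4} \cdot 5\right) \left(1 + 2 \left(1 + \frac{1}{4} \cdot 5\right)\right) \left(-3632\right) = \left(1 + \frac{5}{4}\right) \left(1 + 2 \left(1 + \frac{5}{4}\right)\right) \left(-3632\right) = \frac{9 \left(1 + 2 \cdot \frac{9}{4}\right)}{4} \left(-3632\right) = \frac{9 \left(1 + \frac{9}{2}\right)}{4} \left(-3632\right) = \frac{9}{4} \cdot \frac{11}{2} \left(-3632\right) = \frac{99}{8} \left(-3632\right) = -44946$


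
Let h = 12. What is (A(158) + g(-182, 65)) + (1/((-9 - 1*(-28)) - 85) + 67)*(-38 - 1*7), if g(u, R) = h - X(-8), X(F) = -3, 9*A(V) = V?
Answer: -590389/198 ≈ -2981.8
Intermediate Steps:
A(V) = V/9
g(u, R) = 15 (g(u, R) = 12 - 1*(-3) = 12 + 3 = 15)
(A(158) + g(-182, 65)) + (1/((-9 - 1*(-28)) - 85) + 67)*(-38 - 1*7) = ((1/9)*158 + 15) + (1/((-9 - 1*(-28)) - 85) + 67)*(-38 - 1*7) = (158/9 + 15) + (1/((-9 + 28) - 85) + 67)*(-38 - 7) = 293/9 + (1/(19 - 85) + 67)*(-45) = 293/9 + (1/(-66) + 67)*(-45) = 293/9 + (-1/66 + 67)*(-45) = 293/9 + (4421/66)*(-45) = 293/9 - 66315/22 = -590389/198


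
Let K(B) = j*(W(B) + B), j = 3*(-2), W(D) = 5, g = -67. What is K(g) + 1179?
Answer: 1551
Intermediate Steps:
j = -6
K(B) = -30 - 6*B (K(B) = -6*(5 + B) = -30 - 6*B)
K(g) + 1179 = (-30 - 6*(-67)) + 1179 = (-30 + 402) + 1179 = 372 + 1179 = 1551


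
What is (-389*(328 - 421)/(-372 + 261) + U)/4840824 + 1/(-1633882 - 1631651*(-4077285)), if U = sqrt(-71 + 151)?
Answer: -53519886816701969/794922717981406295880 + sqrt(5)/1210206 ≈ -6.5479e-5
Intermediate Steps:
U = 4*sqrt(5) (U = sqrt(80) = 4*sqrt(5) ≈ 8.9443)
(-389*(328 - 421)/(-372 + 261) + U)/4840824 + 1/(-1633882 - 1631651*(-4077285)) = (-389*(328 - 421)/(-372 + 261) + 4*sqrt(5))/4840824 + 1/(-1633882 - 1631651*(-4077285)) = (-(-36177)/(-111) + 4*sqrt(5))*(1/4840824) - 1/4077285/(-3265533) = (-(-36177)*(-1)/111 + 4*sqrt(5))*(1/4840824) - 1/3265533*(-1/4077285) = (-389*31/37 + 4*sqrt(5))*(1/4840824) + 1/13314508717905 = (-12059/37 + 4*sqrt(5))*(1/4840824) + 1/13314508717905 = (-12059/179110488 + sqrt(5)/1210206) + 1/13314508717905 = -53519886816701969/794922717981406295880 + sqrt(5)/1210206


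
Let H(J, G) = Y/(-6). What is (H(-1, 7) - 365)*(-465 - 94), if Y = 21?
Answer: 411983/2 ≈ 2.0599e+5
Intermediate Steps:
H(J, G) = -7/2 (H(J, G) = 21/(-6) = 21*(-⅙) = -7/2)
(H(-1, 7) - 365)*(-465 - 94) = (-7/2 - 365)*(-465 - 94) = -737/2*(-559) = 411983/2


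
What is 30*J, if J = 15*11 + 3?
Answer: 5040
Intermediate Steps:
J = 168 (J = 165 + 3 = 168)
30*J = 30*168 = 5040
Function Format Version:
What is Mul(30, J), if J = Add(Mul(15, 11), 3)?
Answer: 5040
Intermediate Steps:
J = 168 (J = Add(165, 3) = 168)
Mul(30, J) = Mul(30, 168) = 5040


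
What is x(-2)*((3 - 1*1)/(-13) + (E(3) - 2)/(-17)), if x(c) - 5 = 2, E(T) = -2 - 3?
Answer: 399/221 ≈ 1.8054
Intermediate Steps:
E(T) = -5
x(c) = 7 (x(c) = 5 + 2 = 7)
x(-2)*((3 - 1*1)/(-13) + (E(3) - 2)/(-17)) = 7*((3 - 1*1)/(-13) + (-5 - 2)/(-17)) = 7*((3 - 1)*(-1/13) - 7*(-1/17)) = 7*(2*(-1/13) + 7/17) = 7*(-2/13 + 7/17) = 7*(57/221) = 399/221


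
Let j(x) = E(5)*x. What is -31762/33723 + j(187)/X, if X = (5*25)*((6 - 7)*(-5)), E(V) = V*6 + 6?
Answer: 207171986/21076875 ≈ 9.8293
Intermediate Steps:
E(V) = 6 + 6*V (E(V) = 6*V + 6 = 6 + 6*V)
j(x) = 36*x (j(x) = (6 + 6*5)*x = (6 + 30)*x = 36*x)
X = 625 (X = 125*(-1*(-5)) = 125*5 = 625)
-31762/33723 + j(187)/X = -31762/33723 + (36*187)/625 = -31762*1/33723 + 6732*(1/625) = -31762/33723 + 6732/625 = 207171986/21076875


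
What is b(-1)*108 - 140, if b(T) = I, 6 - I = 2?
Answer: 292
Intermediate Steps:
I = 4 (I = 6 - 1*2 = 6 - 2 = 4)
b(T) = 4
b(-1)*108 - 140 = 4*108 - 140 = 432 - 140 = 292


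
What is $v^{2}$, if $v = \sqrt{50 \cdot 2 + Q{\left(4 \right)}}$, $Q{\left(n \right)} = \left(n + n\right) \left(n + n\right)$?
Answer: $164$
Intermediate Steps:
$Q{\left(n \right)} = 4 n^{2}$ ($Q{\left(n \right)} = 2 n 2 n = 4 n^{2}$)
$v = 2 \sqrt{41}$ ($v = \sqrt{50 \cdot 2 + 4 \cdot 4^{2}} = \sqrt{100 + 4 \cdot 16} = \sqrt{100 + 64} = \sqrt{164} = 2 \sqrt{41} \approx 12.806$)
$v^{2} = \left(2 \sqrt{41}\right)^{2} = 164$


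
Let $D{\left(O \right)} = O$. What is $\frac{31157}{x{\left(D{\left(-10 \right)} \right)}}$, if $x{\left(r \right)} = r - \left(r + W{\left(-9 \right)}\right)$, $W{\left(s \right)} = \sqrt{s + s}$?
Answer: $\frac{31157 i \sqrt{2}}{6} \approx 7343.8 i$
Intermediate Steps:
$W{\left(s \right)} = \sqrt{2} \sqrt{s}$ ($W{\left(s \right)} = \sqrt{2 s} = \sqrt{2} \sqrt{s}$)
$x{\left(r \right)} = - 3 i \sqrt{2}$ ($x{\left(r \right)} = r - \left(r + \sqrt{2} \sqrt{-9}\right) = r - \left(r + \sqrt{2} \cdot 3 i\right) = r - \left(r + 3 i \sqrt{2}\right) = - 3 i \sqrt{2}$)
$\frac{31157}{x{\left(D{\left(-10 \right)} \right)}} = \frac{31157}{\left(-3\right) i \sqrt{2}} = 31157 \frac{i \sqrt{2}}{6} = \frac{31157 i \sqrt{2}}{6}$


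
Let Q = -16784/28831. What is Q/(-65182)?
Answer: 8392/939631121 ≈ 8.9312e-6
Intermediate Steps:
Q = -16784/28831 (Q = -16784*1/28831 = -16784/28831 ≈ -0.58215)
Q/(-65182) = -16784/28831/(-65182) = -16784/28831*(-1/65182) = 8392/939631121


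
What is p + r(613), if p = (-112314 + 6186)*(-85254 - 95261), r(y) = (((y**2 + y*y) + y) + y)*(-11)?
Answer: 19149415516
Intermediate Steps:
r(y) = -22*y - 22*y**2 (r(y) = (((y**2 + y**2) + y) + y)*(-11) = ((2*y**2 + y) + y)*(-11) = ((y + 2*y**2) + y)*(-11) = (2*y + 2*y**2)*(-11) = -22*y - 22*y**2)
p = 19157695920 (p = -106128*(-180515) = 19157695920)
p + r(613) = 19157695920 - 22*613*(1 + 613) = 19157695920 - 22*613*614 = 19157695920 - 8280404 = 19149415516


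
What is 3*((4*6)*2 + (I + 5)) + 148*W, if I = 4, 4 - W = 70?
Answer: -9597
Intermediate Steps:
W = -66 (W = 4 - 1*70 = 4 - 70 = -66)
3*((4*6)*2 + (I + 5)) + 148*W = 3*((4*6)*2 + (4 + 5)) + 148*(-66) = 3*(24*2 + 9) - 9768 = 3*(48 + 9) - 9768 = 3*57 - 9768 = 171 - 9768 = -9597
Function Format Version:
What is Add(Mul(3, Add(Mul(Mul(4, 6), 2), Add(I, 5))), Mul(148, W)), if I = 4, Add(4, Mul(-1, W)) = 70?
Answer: -9597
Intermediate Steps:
W = -66 (W = Add(4, Mul(-1, 70)) = Add(4, -70) = -66)
Add(Mul(3, Add(Mul(Mul(4, 6), 2), Add(I, 5))), Mul(148, W)) = Add(Mul(3, Add(Mul(Mul(4, 6), 2), Add(4, 5))), Mul(148, -66)) = Add(Mul(3, Add(Mul(24, 2), 9)), -9768) = Add(Mul(3, Add(48, 9)), -9768) = Add(Mul(3, 57), -9768) = Add(171, -9768) = -9597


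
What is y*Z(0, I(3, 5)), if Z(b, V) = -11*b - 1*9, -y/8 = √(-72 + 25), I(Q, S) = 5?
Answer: 72*I*√47 ≈ 493.61*I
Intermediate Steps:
y = -8*I*√47 (y = -8*√(-72 + 25) = -8*I*√47 ≈ -54.845*I)
Z(b, V) = -9 - 11*b (Z(b, V) = -11*b - 9 = -9 - 11*b)
y*Z(0, I(3, 5)) = (-8*I*√47)*(-9 - 11*0) = (-8*I*√47)*(-9 + 0) = -8*I*√47*(-9) = 72*I*√47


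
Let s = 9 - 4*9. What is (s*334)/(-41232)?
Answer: 1503/6872 ≈ 0.21871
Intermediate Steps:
s = -27 (s = 9 - 36 = -27)
(s*334)/(-41232) = -27*334/(-41232) = -9018*(-1/41232) = 1503/6872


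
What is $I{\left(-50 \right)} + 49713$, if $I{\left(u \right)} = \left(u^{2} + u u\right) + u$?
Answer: $54663$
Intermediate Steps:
$I{\left(u \right)} = u + 2 u^{2}$ ($I{\left(u \right)} = \left(u^{2} + u^{2}\right) + u = 2 u^{2} + u = u + 2 u^{2}$)
$I{\left(-50 \right)} + 49713 = - 50 \left(1 + 2 \left(-50\right)\right) + 49713 = - 50 \left(1 - 100\right) + 49713 = \left(-50\right) \left(-99\right) + 49713 = 4950 + 49713 = 54663$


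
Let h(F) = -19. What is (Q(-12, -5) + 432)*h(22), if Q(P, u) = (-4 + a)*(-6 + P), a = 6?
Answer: -7524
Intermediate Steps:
Q(P, u) = -12 + 2*P (Q(P, u) = (-4 + 6)*(-6 + P) = 2*(-6 + P) = -12 + 2*P)
(Q(-12, -5) + 432)*h(22) = ((-12 + 2*(-12)) + 432)*(-19) = ((-12 - 24) + 432)*(-19) = (-36 + 432)*(-19) = 396*(-19) = -7524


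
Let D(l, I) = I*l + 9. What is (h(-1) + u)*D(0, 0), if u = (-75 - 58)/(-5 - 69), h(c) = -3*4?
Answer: -6795/74 ≈ -91.824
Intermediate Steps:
h(c) = -12
u = 133/74 (u = -133/(-74) = -133*(-1/74) = 133/74 ≈ 1.7973)
D(l, I) = 9 + I*l
(h(-1) + u)*D(0, 0) = (-12 + 133/74)*(9 + 0*0) = -755*(9 + 0)/74 = -755/74*9 = -6795/74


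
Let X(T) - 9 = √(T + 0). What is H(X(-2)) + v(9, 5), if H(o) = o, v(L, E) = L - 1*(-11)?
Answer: 29 + I*√2 ≈ 29.0 + 1.4142*I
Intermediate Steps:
X(T) = 9 + √T (X(T) = 9 + √(T + 0) = 9 + √T)
v(L, E) = 11 + L (v(L, E) = L + 11 = 11 + L)
H(X(-2)) + v(9, 5) = (9 + √(-2)) + (11 + 9) = (9 + I*√2) + 20 = 29 + I*√2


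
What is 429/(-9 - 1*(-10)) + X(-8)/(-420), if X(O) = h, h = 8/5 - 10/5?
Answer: 450451/1050 ≈ 429.00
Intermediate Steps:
h = -⅖ (h = 8*(⅕) - 10*⅕ = 8/5 - 2 = -⅖ ≈ -0.40000)
X(O) = -⅖
429/(-9 - 1*(-10)) + X(-8)/(-420) = 429/(-9 - 1*(-10)) - ⅖/(-420) = 429/(-9 + 10) - ⅖*(-1/420) = 429/1 + 1/1050 = 429*1 + 1/1050 = 429 + 1/1050 = 450451/1050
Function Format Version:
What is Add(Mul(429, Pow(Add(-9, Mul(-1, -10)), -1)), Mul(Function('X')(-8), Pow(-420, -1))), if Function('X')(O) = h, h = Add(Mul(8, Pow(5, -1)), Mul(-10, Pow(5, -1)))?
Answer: Rational(450451, 1050) ≈ 429.00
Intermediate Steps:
h = Rational(-2, 5) (h = Add(Mul(8, Rational(1, 5)), Mul(-10, Rational(1, 5))) = Add(Rational(8, 5), -2) = Rational(-2, 5) ≈ -0.40000)
Function('X')(O) = Rational(-2, 5)
Add(Mul(429, Pow(Add(-9, Mul(-1, -10)), -1)), Mul(Function('X')(-8), Pow(-420, -1))) = Add(Mul(429, Pow(Add(-9, Mul(-1, -10)), -1)), Mul(Rational(-2, 5), Pow(-420, -1))) = Add(Mul(429, Pow(Add(-9, 10), -1)), Mul(Rational(-2, 5), Rational(-1, 420))) = Add(Mul(429, Pow(1, -1)), Rational(1, 1050)) = Add(Mul(429, 1), Rational(1, 1050)) = Add(429, Rational(1, 1050)) = Rational(450451, 1050)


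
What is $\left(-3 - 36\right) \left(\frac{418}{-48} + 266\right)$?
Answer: $- \frac{80275}{8} \approx -10034.0$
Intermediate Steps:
$\left(-3 - 36\right) \left(\frac{418}{-48} + 266\right) = \left(-3 - 36\right) \left(418 \left(- \frac{1}{48}\right) + 266\right) = - 39 \left(- \frac{209}{24} + 266\right) = \left(-39\right) \frac{6175}{24} = - \frac{80275}{8}$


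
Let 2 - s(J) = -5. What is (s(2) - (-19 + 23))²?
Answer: 9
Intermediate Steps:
s(J) = 7 (s(J) = 2 - 1*(-5) = 2 + 5 = 7)
(s(2) - (-19 + 23))² = (7 - (-19 + 23))² = (7 - 1*4)² = (7 - 4)² = 3² = 9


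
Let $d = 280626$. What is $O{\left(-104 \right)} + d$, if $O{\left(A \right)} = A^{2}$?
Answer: $291442$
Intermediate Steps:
$O{\left(-104 \right)} + d = \left(-104\right)^{2} + 280626 = 10816 + 280626 = 291442$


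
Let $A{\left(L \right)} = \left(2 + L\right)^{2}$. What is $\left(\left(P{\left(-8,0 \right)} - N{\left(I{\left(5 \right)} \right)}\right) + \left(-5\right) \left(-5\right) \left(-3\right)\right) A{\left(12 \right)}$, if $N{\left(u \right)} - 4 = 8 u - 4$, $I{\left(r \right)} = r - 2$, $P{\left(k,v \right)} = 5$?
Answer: $-18424$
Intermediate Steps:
$I{\left(r \right)} = -2 + r$
$N{\left(u \right)} = 8 u$ ($N{\left(u \right)} = 4 + \left(8 u - 4\right) = 4 + \left(-4 + 8 u\right) = 8 u$)
$\left(\left(P{\left(-8,0 \right)} - N{\left(I{\left(5 \right)} \right)}\right) + \left(-5\right) \left(-5\right) \left(-3\right)\right) A{\left(12 \right)} = \left(\left(5 - 8 \left(-2 + 5\right)\right) + \left(-5\right) \left(-5\right) \left(-3\right)\right) \left(2 + 12\right)^{2} = \left(\left(5 - 8 \cdot 3\right) + 25 \left(-3\right)\right) 14^{2} = \left(\left(5 - 24\right) - 75\right) 196 = \left(-19 - 75\right) 196 = \left(-94\right) 196 = -18424$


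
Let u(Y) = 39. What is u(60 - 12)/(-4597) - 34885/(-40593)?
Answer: 158783218/186606021 ≈ 0.85090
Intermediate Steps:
u(60 - 12)/(-4597) - 34885/(-40593) = 39/(-4597) - 34885/(-40593) = 39*(-1/4597) - 34885*(-1/40593) = -39/4597 + 34885/40593 = 158783218/186606021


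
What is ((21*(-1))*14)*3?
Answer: -882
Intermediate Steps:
((21*(-1))*14)*3 = -21*14*3 = -294*3 = -882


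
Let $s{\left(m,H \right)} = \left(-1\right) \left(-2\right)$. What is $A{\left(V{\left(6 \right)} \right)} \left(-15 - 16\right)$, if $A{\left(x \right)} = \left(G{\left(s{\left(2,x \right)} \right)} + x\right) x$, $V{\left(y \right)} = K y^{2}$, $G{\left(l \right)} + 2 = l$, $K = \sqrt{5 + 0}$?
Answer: $-200880$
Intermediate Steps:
$s{\left(m,H \right)} = 2$
$K = \sqrt{5} \approx 2.2361$
$G{\left(l \right)} = -2 + l$
$V{\left(y \right)} = \sqrt{5} y^{2}$
$A{\left(x \right)} = x^{2}$ ($A{\left(x \right)} = \left(\left(-2 + 2\right) + x\right) x = \left(0 + x\right) x = x x = x^{2}$)
$A{\left(V{\left(6 \right)} \right)} \left(-15 - 16\right) = \left(\sqrt{5} \cdot 6^{2}\right)^{2} \left(-15 - 16\right) = \left(\sqrt{5} \cdot 36\right)^{2} \left(-31\right) = \left(36 \sqrt{5}\right)^{2} \left(-31\right) = 6480 \left(-31\right) = -200880$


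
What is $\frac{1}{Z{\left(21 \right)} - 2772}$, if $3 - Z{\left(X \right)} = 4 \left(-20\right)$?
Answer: $- \frac{1}{2689} \approx -0.00037189$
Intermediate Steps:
$Z{\left(X \right)} = 83$ ($Z{\left(X \right)} = 3 - 4 \left(-20\right) = 3 - -80 = 3 + 80 = 83$)
$\frac{1}{Z{\left(21 \right)} - 2772} = \frac{1}{83 - 2772} = \frac{1}{-2689} = - \frac{1}{2689}$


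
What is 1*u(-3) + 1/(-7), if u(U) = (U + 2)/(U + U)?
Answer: 1/42 ≈ 0.023810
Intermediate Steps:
u(U) = (2 + U)/(2*U) (u(U) = (2 + U)/((2*U)) = (2 + U)*(1/(2*U)) = (2 + U)/(2*U))
1*u(-3) + 1/(-7) = 1*((½)*(2 - 3)/(-3)) + 1/(-7) = 1*((½)*(-⅓)*(-1)) - ⅐ = 1*(⅙) - ⅐ = ⅙ - ⅐ = 1/42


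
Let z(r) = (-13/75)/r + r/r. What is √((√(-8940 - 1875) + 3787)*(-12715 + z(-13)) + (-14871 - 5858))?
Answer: √(-10837934214 - 2860647*I*√10815)/15 ≈ 95.245 - 6941.0*I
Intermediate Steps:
z(r) = 1 - 13/(75*r) (z(r) = (-13*1/75)/r + 1 = -13/(75*r) + 1 = 1 - 13/(75*r))
√((√(-8940 - 1875) + 3787)*(-12715 + z(-13)) + (-14871 - 5858)) = √((√(-8940 - 1875) + 3787)*(-12715 + (-13/75 - 13)/(-13)) + (-14871 - 5858)) = √((√(-10815) + 3787)*(-12715 - 1/13*(-988/75)) - 20729) = √((I*√10815 + 3787)*(-12715 + 76/75) - 20729) = √((3787 + I*√10815)*(-953549/75) - 20729) = √((-3611090063/75 - 953549*I*√10815/75) - 20729) = √(-3612644738/75 - 953549*I*√10815/75)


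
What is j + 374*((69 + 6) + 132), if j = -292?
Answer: 77126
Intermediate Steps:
j + 374*((69 + 6) + 132) = -292 + 374*((69 + 6) + 132) = -292 + 374*(75 + 132) = -292 + 374*207 = -292 + 77418 = 77126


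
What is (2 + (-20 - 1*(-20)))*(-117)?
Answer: -234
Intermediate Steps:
(2 + (-20 - 1*(-20)))*(-117) = (2 + (-20 + 20))*(-117) = (2 + 0)*(-117) = 2*(-117) = -234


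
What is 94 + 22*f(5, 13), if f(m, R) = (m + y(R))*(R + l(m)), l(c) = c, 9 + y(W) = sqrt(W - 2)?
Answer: -1490 + 396*sqrt(11) ≈ -176.62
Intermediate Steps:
y(W) = -9 + sqrt(-2 + W) (y(W) = -9 + sqrt(W - 2) = -9 + sqrt(-2 + W))
f(m, R) = (R + m)*(-9 + m + sqrt(-2 + R)) (f(m, R) = (m + (-9 + sqrt(-2 + R)))*(R + m) = (-9 + m + sqrt(-2 + R))*(R + m) = (R + m)*(-9 + m + sqrt(-2 + R)))
94 + 22*f(5, 13) = 94 + 22*(5**2 + 13*5 + 13*(-9 + sqrt(-2 + 13)) + 5*(-9 + sqrt(-2 + 13))) = 94 + 22*(25 + 65 + 13*(-9 + sqrt(11)) + 5*(-9 + sqrt(11))) = 94 + 22*(25 + 65 + (-117 + 13*sqrt(11)) + (-45 + 5*sqrt(11))) = 94 + 22*(-72 + 18*sqrt(11)) = 94 + (-1584 + 396*sqrt(11)) = -1490 + 396*sqrt(11)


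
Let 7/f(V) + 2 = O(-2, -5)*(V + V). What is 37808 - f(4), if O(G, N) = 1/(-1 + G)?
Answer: 75619/2 ≈ 37810.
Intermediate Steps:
f(V) = 7/(-2 - 2*V/3) (f(V) = 7/(-2 + (V + V)/(-1 - 2)) = 7/(-2 + (2*V)/(-3)) = 7/(-2 - 2*V/3))
37808 - f(4) = 37808 - (-21)/(6 + 2*4) = 37808 - (-21)/(6 + 8) = 37808 - (-21)/14 = 37808 - 1*(-3/2) = 37808 + 3/2 = 75619/2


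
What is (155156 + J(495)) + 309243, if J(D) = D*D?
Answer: 709424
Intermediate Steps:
J(D) = D²
(155156 + J(495)) + 309243 = (155156 + 495²) + 309243 = (155156 + 245025) + 309243 = 400181 + 309243 = 709424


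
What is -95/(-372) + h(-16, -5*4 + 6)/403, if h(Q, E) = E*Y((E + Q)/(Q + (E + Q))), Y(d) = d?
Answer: 835/3588 ≈ 0.23272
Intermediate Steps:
h(Q, E) = E*(E + Q)/(E + 2*Q) (h(Q, E) = E*((E + Q)/(Q + (E + Q))) = E*((E + Q)/(E + 2*Q)) = E*(E + Q)/(E + 2*Q))
-95/(-372) + h(-16, -5*4 + 6)/403 = -95/(-372) + ((-5*4 + 6)*((-5*4 + 6) - 16)/((-5*4 + 6) + 2*(-16)))/403 = -95*(-1/372) + ((-20 + 6)*((-20 + 6) - 16)/((-20 + 6) - 32))*(1/403) = 95/372 - 14*(-14 - 16)/(-14 - 32)*(1/403) = 95/372 - 14*(-30)/(-46)*(1/403) = 95/372 - 14*(-1/46)*(-30)*(1/403) = 95/372 - 210/23*1/403 = 95/372 - 210/9269 = 835/3588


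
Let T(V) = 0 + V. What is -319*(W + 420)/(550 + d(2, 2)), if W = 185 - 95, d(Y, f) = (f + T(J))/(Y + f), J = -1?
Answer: -650760/2201 ≈ -295.67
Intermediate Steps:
T(V) = V
d(Y, f) = (-1 + f)/(Y + f) (d(Y, f) = (f - 1)/(Y + f) = (-1 + f)/(Y + f))
W = 90
-319*(W + 420)/(550 + d(2, 2)) = -319*(90 + 420)/(550 + (-1 + 2)/(2 + 2)) = -162690/(550 + 1/4) = -162690/(550 + (¼)*1) = -162690/(550 + ¼) = -162690/2201/4 = -162690*4/2201 = -319*2040/2201 = -650760/2201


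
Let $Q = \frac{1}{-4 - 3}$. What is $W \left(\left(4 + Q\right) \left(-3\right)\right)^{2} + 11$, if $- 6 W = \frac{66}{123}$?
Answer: $- \frac{1958}{2009} \approx -0.97461$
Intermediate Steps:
$W = - \frac{11}{123}$ ($W = - \frac{66 \cdot \frac{1}{123}}{6} = \left(- \frac{1}{6}\right) \frac{22}{41} = - \frac{11}{123} \approx -0.089431$)
$Q = - \frac{1}{7}$ ($Q = \frac{1}{-7} = - \frac{1}{7} \approx -0.14286$)
$W \left(\left(4 + Q\right) \left(-3\right)\right)^{2} + 11 = - \frac{11 \left(\left(4 - \frac{1}{7}\right) \left(-3\right)\right)^{2}}{123} + 11 = - \frac{11 \left(\frac{27}{7} \left(-3\right)\right)^{2}}{123} + 11 = - \frac{11 \left(- \frac{81}{7}\right)^{2}}{123} + 11 = \left(- \frac{11}{123}\right) \frac{6561}{49} + 11 = - \frac{24057}{2009} + 11 = - \frac{1958}{2009}$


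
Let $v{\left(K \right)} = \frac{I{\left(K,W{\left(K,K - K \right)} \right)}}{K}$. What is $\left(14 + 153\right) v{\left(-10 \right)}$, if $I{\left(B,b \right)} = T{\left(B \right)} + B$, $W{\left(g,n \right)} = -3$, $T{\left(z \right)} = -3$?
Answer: $\frac{2171}{10} \approx 217.1$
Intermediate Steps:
$I{\left(B,b \right)} = -3 + B$
$v{\left(K \right)} = \frac{-3 + K}{K}$
$\left(14 + 153\right) v{\left(-10 \right)} = \left(14 + 153\right) \frac{-3 - 10}{-10} = 167 \left(\left(- \frac{1}{10}\right) \left(-13\right)\right) = 167 \cdot \frac{13}{10} = \frac{2171}{10}$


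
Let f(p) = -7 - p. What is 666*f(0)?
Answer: -4662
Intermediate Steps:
666*f(0) = 666*(-7 - 1*0) = 666*(-7 + 0) = 666*(-7) = -4662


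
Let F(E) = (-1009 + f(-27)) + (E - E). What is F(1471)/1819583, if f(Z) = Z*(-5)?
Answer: -874/1819583 ≈ -0.00048033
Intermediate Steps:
f(Z) = -5*Z
F(E) = -874 (F(E) = (-1009 - 5*(-27)) + (E - E) = (-1009 + 135) + 0 = -874 + 0 = -874)
F(1471)/1819583 = -874/1819583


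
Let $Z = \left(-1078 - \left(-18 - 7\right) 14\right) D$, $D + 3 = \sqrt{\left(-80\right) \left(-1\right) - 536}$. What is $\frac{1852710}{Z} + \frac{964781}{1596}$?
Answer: $\frac{199683595}{321594} + \frac{61757 i \sqrt{114}}{5642} \approx 620.92 + 116.87 i$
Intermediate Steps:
$D = -3 + 2 i \sqrt{114}$ ($D = -3 + \sqrt{\left(-80\right) \left(-1\right) - 536} = -3 + \sqrt{80 - 536} = -3 + \sqrt{-456} = -3 + 2 i \sqrt{114} \approx -3.0 + 21.354 i$)
$Z = 2184 - 1456 i \sqrt{114}$ ($Z = \left(-1078 - \left(-18 - 7\right) 14\right) \left(-3 + 2 i \sqrt{114}\right) = \left(-1078 - \left(-25\right) 14\right) \left(-3 + 2 i \sqrt{114}\right) = \left(-1078 - -350\right) \left(-3 + 2 i \sqrt{114}\right) = \left(-1078 + 350\right) \left(-3 + 2 i \sqrt{114}\right) = - 728 \left(-3 + 2 i \sqrt{114}\right) = 2184 - 1456 i \sqrt{114} \approx 2184.0 - 15546.0 i$)
$\frac{1852710}{Z} + \frac{964781}{1596} = \frac{1852710}{2184 - 1456 i \sqrt{114}} + \frac{964781}{1596} = \frac{964781}{1596} + \frac{1852710}{2184 - 1456 i \sqrt{114}}$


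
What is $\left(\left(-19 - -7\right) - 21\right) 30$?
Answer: $-990$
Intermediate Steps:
$\left(\left(-19 - -7\right) - 21\right) 30 = \left(\left(-19 + 7\right) - 21\right) 30 = \left(-12 - 21\right) 30 = \left(-33\right) 30 = -990$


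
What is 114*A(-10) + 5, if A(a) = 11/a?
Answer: -602/5 ≈ -120.40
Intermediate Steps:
114*A(-10) + 5 = 114*(11/(-10)) + 5 = 114*(11*(-⅒)) + 5 = 114*(-11/10) + 5 = -627/5 + 5 = -602/5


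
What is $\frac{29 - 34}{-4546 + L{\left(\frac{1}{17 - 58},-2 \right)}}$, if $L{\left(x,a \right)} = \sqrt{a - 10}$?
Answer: $\frac{11365}{10333064} + \frac{5 i \sqrt{3}}{10333064} \approx 0.0010999 + 8.3811 \cdot 10^{-7} i$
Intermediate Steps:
$L{\left(x,a \right)} = \sqrt{-10 + a}$
$\frac{29 - 34}{-4546 + L{\left(\frac{1}{17 - 58},-2 \right)}} = \frac{29 - 34}{-4546 + \sqrt{-10 - 2}} = \frac{29 - 34}{-4546 + \sqrt{-12}} = - \frac{5}{-4546 + 2 i \sqrt{3}}$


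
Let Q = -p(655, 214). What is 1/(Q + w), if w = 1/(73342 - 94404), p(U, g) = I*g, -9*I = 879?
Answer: 63186/1320629521 ≈ 4.7845e-5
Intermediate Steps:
I = -293/3 (I = -⅑*879 = -293/3 ≈ -97.667)
p(U, g) = -293*g/3
w = -1/21062 (w = 1/(-21062) = -1/21062 ≈ -4.7479e-5)
Q = 62702/3 (Q = -(-293)*214/3 = -1*(-62702/3) = 62702/3 ≈ 20901.)
1/(Q + w) = 1/(62702/3 - 1/21062) = 1/(1320629521/63186) = 63186/1320629521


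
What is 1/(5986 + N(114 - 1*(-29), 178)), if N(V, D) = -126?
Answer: 1/5860 ≈ 0.00017065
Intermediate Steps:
1/(5986 + N(114 - 1*(-29), 178)) = 1/(5986 - 126) = 1/5860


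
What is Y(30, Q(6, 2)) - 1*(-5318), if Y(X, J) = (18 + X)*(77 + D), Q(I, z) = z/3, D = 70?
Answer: 12374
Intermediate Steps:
Q(I, z) = z/3 (Q(I, z) = z*(1/3) = z/3)
Y(X, J) = 2646 + 147*X (Y(X, J) = (18 + X)*(77 + 70) = (18 + X)*147 = 2646 + 147*X)
Y(30, Q(6, 2)) - 1*(-5318) = (2646 + 147*30) - 1*(-5318) = (2646 + 4410) + 5318 = 7056 + 5318 = 12374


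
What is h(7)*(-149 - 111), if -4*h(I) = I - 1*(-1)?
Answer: 520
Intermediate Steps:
h(I) = -¼ - I/4 (h(I) = -(I - 1*(-1))/4 = -(I + 1)/4 = -(1 + I)/4 = -¼ - I/4)
h(7)*(-149 - 111) = (-¼ - ¼*7)*(-149 - 111) = (-¼ - 7/4)*(-260) = -2*(-260) = 520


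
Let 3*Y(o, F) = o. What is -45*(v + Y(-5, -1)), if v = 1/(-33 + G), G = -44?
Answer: 5820/77 ≈ 75.584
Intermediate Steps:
Y(o, F) = o/3
v = -1/77 (v = 1/(-33 - 44) = 1/(-77) = -1/77 ≈ -0.012987)
-45*(v + Y(-5, -1)) = -45*(-1/77 + (⅓)*(-5)) = -45*(-1/77 - 5/3) = -45*(-388/231) = 5820/77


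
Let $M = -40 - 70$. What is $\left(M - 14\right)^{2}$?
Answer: $15376$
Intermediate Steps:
$M = -110$
$\left(M - 14\right)^{2} = \left(-110 - 14\right)^{2} = \left(-124\right)^{2} = 15376$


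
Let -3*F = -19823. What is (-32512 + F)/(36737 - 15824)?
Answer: -77713/62739 ≈ -1.2387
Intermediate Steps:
F = 19823/3 (F = -⅓*(-19823) = 19823/3 ≈ 6607.7)
(-32512 + F)/(36737 - 15824) = (-32512 + 19823/3)/(36737 - 15824) = -77713/3/20913 = -77713/3*1/20913 = -77713/62739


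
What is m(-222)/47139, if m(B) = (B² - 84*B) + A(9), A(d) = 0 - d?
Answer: 22641/15713 ≈ 1.4409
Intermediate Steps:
A(d) = -d
m(B) = -9 + B² - 84*B (m(B) = (B² - 84*B) - 1*9 = (B² - 84*B) - 9 = -9 + B² - 84*B)
m(-222)/47139 = (-9 + (-222)² - 84*(-222))/47139 = (-9 + 49284 + 18648)*(1/47139) = 67923*(1/47139) = 22641/15713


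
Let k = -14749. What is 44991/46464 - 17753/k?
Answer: 496149217/228432512 ≈ 2.1720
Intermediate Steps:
44991/46464 - 17753/k = 44991/46464 - 17753/(-14749) = 44991*(1/46464) - 17753*(-1/14749) = 14997/15488 + 17753/14749 = 496149217/228432512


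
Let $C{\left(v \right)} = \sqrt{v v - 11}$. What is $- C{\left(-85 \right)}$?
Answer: $- \sqrt{7214} \approx -84.935$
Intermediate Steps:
$C{\left(v \right)} = \sqrt{-11 + v^{2}}$ ($C{\left(v \right)} = \sqrt{v^{2} - 11} = \sqrt{-11 + v^{2}}$)
$- C{\left(-85 \right)} = - \sqrt{-11 + \left(-85\right)^{2}} = - \sqrt{-11 + 7225} = - \sqrt{7214}$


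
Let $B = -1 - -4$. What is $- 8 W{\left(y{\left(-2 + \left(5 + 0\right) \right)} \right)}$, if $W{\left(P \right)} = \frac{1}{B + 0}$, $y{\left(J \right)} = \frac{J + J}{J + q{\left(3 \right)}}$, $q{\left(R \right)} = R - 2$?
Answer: $- \frac{8}{3} \approx -2.6667$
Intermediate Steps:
$q{\left(R \right)} = -2 + R$
$y{\left(J \right)} = \frac{2 J}{1 + J}$ ($y{\left(J \right)} = \frac{J + J}{J + \left(-2 + 3\right)} = \frac{2 J}{J + 1} = \frac{2 J}{1 + J}$)
$B = 3$ ($B = -1 + 4 = 3$)
$W{\left(P \right)} = \frac{1}{3}$ ($W{\left(P \right)} = \frac{1}{3 + 0} = \frac{1}{3}$)
$- 8 W{\left(y{\left(-2 + \left(5 + 0\right) \right)} \right)} = \left(-8\right) \frac{1}{3} = - \frac{8}{3}$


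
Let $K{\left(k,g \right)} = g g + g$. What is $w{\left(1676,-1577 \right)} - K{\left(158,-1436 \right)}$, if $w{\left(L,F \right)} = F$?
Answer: $-2062237$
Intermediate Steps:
$K{\left(k,g \right)} = g + g^{2}$ ($K{\left(k,g \right)} = g^{2} + g = g + g^{2}$)
$w{\left(1676,-1577 \right)} - K{\left(158,-1436 \right)} = -1577 - - 1436 \left(1 - 1436\right) = -1577 - \left(-1436\right) \left(-1435\right) = -1577 - 2060660 = -2062237$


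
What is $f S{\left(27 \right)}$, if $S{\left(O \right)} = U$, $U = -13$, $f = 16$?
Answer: $-208$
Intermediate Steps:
$S{\left(O \right)} = -13$
$f S{\left(27 \right)} = 16 \left(-13\right) = -208$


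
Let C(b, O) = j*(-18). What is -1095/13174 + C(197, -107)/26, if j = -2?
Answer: 222897/171262 ≈ 1.3015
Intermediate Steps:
C(b, O) = 36 (C(b, O) = -2*(-18) = 36)
-1095/13174 + C(197, -107)/26 = -1095/13174 + 36/26 = -1095*1/13174 + 36*(1/26) = -1095/13174 + 18/13 = 222897/171262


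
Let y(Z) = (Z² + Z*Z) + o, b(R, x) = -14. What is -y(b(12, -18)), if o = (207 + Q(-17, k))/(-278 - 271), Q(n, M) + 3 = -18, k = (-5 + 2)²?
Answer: -71674/183 ≈ -391.66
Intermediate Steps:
k = 9 (k = (-3)² = 9)
Q(n, M) = -21 (Q(n, M) = -3 - 18 = -21)
o = -62/183 (o = (207 - 21)/(-278 - 271) = 186/(-549) = 186*(-1/549) = -62/183 ≈ -0.33880)
y(Z) = -62/183 + 2*Z² (y(Z) = (Z² + Z*Z) - 62/183 = (Z² + Z²) - 62/183 = 2*Z² - 62/183 = -62/183 + 2*Z²)
-y(b(12, -18)) = -(-62/183 + 2*(-14)²) = -(-62/183 + 2*196) = -(-62/183 + 392) = -1*71674/183 = -71674/183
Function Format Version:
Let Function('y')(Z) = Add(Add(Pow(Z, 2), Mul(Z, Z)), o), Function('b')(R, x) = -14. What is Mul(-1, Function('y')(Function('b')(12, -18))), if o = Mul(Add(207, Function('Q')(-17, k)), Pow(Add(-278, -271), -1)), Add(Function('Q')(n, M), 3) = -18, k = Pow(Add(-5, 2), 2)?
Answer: Rational(-71674, 183) ≈ -391.66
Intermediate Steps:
k = 9 (k = Pow(-3, 2) = 9)
Function('Q')(n, M) = -21 (Function('Q')(n, M) = Add(-3, -18) = -21)
o = Rational(-62, 183) (o = Mul(Add(207, -21), Pow(Add(-278, -271), -1)) = Mul(186, Pow(-549, -1)) = Mul(186, Rational(-1, 549)) = Rational(-62, 183) ≈ -0.33880)
Function('y')(Z) = Add(Rational(-62, 183), Mul(2, Pow(Z, 2))) (Function('y')(Z) = Add(Add(Pow(Z, 2), Mul(Z, Z)), Rational(-62, 183)) = Add(Add(Pow(Z, 2), Pow(Z, 2)), Rational(-62, 183)) = Add(Mul(2, Pow(Z, 2)), Rational(-62, 183)) = Add(Rational(-62, 183), Mul(2, Pow(Z, 2))))
Mul(-1, Function('y')(Function('b')(12, -18))) = Mul(-1, Add(Rational(-62, 183), Mul(2, Pow(-14, 2)))) = Mul(-1, Add(Rational(-62, 183), Mul(2, 196))) = Mul(-1, Add(Rational(-62, 183), 392)) = Mul(-1, Rational(71674, 183)) = Rational(-71674, 183)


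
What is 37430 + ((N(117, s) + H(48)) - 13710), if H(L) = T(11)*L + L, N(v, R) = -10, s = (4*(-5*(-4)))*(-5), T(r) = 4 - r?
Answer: 23422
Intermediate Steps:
s = -400 (s = (4*20)*(-5) = 80*(-5) = -400)
H(L) = -6*L (H(L) = (4 - 1*11)*L + L = (4 - 11)*L + L = -7*L + L = -6*L)
37430 + ((N(117, s) + H(48)) - 13710) = 37430 + ((-10 - 6*48) - 13710) = 37430 + ((-10 - 288) - 13710) = 37430 + (-298 - 13710) = 37430 - 14008 = 23422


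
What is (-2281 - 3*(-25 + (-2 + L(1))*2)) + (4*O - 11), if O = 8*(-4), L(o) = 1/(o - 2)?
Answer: -2327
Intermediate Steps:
L(o) = 1/(-2 + o)
O = -32
(-2281 - 3*(-25 + (-2 + L(1))*2)) + (4*O - 11) = (-2281 - 3*(-25 + (-2 + 1/(-2 + 1))*2)) + (4*(-32) - 11) = (-2281 - 3*(-25 + (-2 + 1/(-1))*2)) + (-128 - 11) = (-2281 - 3*(-25 + (-2 - 1)*2)) - 139 = (-2281 - 3*(-25 - 3*2)) - 139 = (-2281 - 3*(-25 - 6)) - 139 = (-2281 - 3*(-31)) - 139 = (-2281 + 93) - 139 = -2188 - 139 = -2327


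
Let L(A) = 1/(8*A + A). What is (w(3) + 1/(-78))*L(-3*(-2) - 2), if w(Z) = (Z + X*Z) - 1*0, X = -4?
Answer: -703/2808 ≈ -0.25036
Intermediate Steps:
w(Z) = -3*Z (w(Z) = (Z - 4*Z) - 1*0 = -3*Z + 0 = -3*Z)
L(A) = 1/(9*A)
(w(3) + 1/(-78))*L(-3*(-2) - 2) = (-3*3 + 1/(-78))*(1/(9*(-3*(-2) - 2))) = (-9 - 1/78)*(1/(9*(6 - 2))) = -703/(702*4) = -703/78*1/36 = -703/2808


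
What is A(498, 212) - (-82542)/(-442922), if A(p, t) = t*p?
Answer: 23380925265/221461 ≈ 1.0558e+5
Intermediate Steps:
A(p, t) = p*t
A(498, 212) - (-82542)/(-442922) = 498*212 - (-82542)/(-442922) = 105576 - (-82542)*(-1)/442922 = 105576 - 1*41271/221461 = 105576 - 41271/221461 = 23380925265/221461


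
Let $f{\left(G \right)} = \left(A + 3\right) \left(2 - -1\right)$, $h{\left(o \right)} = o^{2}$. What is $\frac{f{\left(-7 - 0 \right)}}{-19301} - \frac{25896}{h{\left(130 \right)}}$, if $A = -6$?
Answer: $- \frac{9608973}{6272825} \approx -1.5318$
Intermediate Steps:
$f{\left(G \right)} = -9$ ($f{\left(G \right)} = \left(-6 + 3\right) \left(2 - -1\right) = - 3 \left(2 + 1\right) = \left(-3\right) 3 = -9$)
$\frac{f{\left(-7 - 0 \right)}}{-19301} - \frac{25896}{h{\left(130 \right)}} = - \frac{9}{-19301} - \frac{25896}{130^{2}} = \left(-9\right) \left(- \frac{1}{19301}\right) - \frac{25896}{16900} = \frac{9}{19301} - \frac{498}{325} = - \frac{9608973}{6272825}$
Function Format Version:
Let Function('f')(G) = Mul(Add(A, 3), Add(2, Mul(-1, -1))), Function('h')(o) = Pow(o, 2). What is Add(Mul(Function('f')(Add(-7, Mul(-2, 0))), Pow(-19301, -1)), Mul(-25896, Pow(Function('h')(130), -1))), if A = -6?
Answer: Rational(-9608973, 6272825) ≈ -1.5318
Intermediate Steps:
Function('f')(G) = -9 (Function('f')(G) = Mul(Add(-6, 3), Add(2, Mul(-1, -1))) = Mul(-3, Add(2, 1)) = Mul(-3, 3) = -9)
Add(Mul(Function('f')(Add(-7, Mul(-2, 0))), Pow(-19301, -1)), Mul(-25896, Pow(Function('h')(130), -1))) = Add(Mul(-9, Pow(-19301, -1)), Mul(-25896, Pow(Pow(130, 2), -1))) = Add(Mul(-9, Rational(-1, 19301)), Mul(-25896, Pow(16900, -1))) = Add(Rational(9, 19301), Mul(-25896, Rational(1, 16900))) = Add(Rational(9, 19301), Rational(-498, 325)) = Rational(-9608973, 6272825)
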